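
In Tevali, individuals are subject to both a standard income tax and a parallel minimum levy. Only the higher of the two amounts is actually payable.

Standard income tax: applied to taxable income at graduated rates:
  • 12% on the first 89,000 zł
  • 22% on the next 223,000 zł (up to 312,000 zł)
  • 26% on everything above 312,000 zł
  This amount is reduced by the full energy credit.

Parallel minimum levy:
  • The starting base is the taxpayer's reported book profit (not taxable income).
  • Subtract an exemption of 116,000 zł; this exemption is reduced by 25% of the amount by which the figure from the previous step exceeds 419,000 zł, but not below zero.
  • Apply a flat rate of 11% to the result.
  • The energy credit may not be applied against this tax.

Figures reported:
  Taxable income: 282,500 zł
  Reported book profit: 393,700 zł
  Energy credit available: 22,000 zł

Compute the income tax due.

31,250 zł

Standard income tax:
  89,000 zł × 12% = 10,680 zł
  193,500 zł × 22% = 42,570 zł
  → 53,250 zł
  Less energy credit 22,000 zł → 31,250 zł

Parallel minimum levy:
  Base (reported book profit): 393,700 zł
  Exemption: 393,700 zł ≤ 419,000 zł, so full 116,000 zł applies
  Base: 393,700 zł − 116,000 zł = 277,700 zł
  277,700 zł × 11% = 30,547 zł

31,250 zł > 30,547 zł, so the standard income tax governs.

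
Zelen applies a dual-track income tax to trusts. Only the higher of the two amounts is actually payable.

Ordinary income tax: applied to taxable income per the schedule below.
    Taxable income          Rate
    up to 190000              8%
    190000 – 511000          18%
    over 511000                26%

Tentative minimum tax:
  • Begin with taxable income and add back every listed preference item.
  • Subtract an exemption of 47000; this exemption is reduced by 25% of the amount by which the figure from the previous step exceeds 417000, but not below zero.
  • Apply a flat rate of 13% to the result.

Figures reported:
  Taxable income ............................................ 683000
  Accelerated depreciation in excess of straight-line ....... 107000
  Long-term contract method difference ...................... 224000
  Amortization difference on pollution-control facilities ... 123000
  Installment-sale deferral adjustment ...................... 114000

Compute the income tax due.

Tentative minimum tax:
  Adjusted income: 683000 + 107000 + 224000 + 123000 + 114000 = 1251000
  Exemption: 25% × (1251000 − 417000) = 208500 ≥ 47000, so the exemption is fully phased out
  Base: 1251000 − 0 = 1251000
  1251000 × 13% = 162630

Ordinary income tax:
  190000 × 8% = 15200
  321000 × 18% = 57780
  172000 × 26% = 44720
  → 117700

162630 > 117700, so the tentative minimum tax is the binding amount.

162630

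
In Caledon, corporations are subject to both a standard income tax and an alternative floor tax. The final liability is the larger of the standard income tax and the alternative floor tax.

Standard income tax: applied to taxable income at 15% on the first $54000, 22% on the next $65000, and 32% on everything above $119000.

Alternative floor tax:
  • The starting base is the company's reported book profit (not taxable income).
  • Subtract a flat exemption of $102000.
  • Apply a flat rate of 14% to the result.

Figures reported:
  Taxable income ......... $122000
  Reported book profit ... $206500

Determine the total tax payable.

Alternative floor tax:
  Base (reported book profit): $206500
  Less exemption $102000 → base $104500
  $104500 × 14% = $14630

Standard income tax:
  $54000 × 15% = $8100
  $65000 × 22% = $14300
  $3000 × 32% = $960
  → $23360

$23360 > $14630, so the standard income tax governs.

$23360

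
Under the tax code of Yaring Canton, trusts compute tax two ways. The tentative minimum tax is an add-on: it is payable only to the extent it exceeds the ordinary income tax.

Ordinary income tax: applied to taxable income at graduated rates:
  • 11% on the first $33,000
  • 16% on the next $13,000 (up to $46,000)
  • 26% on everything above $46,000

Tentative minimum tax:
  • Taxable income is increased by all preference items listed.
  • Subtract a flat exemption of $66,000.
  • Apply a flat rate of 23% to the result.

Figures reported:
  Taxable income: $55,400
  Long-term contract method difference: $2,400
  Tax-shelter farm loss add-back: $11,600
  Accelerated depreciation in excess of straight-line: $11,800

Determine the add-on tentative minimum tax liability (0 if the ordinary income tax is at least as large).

Ordinary income tax:
  $33,000 × 11% = $3,630
  $13,000 × 16% = $2,080
  $9,400 × 26% = $2,444
  → $8,154

Tentative minimum tax:
  Adjusted income: $55,400 + $2,400 + $11,600 + $11,800 = $81,200
  Less exemption $66,000 → base $15,200
  $15,200 × 23% = $3,496

$3,496 ≤ $8,154, so no add-on is due.

$0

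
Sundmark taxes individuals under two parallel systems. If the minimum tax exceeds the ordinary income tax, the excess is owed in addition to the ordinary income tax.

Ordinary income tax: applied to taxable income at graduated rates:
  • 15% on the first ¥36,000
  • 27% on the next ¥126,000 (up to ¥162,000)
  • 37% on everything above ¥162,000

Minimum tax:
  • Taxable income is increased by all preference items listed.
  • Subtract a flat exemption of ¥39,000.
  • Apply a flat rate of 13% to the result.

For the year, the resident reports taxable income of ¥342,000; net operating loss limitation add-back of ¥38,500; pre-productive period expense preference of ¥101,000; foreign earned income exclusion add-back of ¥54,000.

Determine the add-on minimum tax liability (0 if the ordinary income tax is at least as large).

Ordinary income tax:
  ¥36,000 × 15% = ¥5,400
  ¥126,000 × 27% = ¥34,020
  ¥180,000 × 37% = ¥66,600
  → ¥106,020

Minimum tax:
  Adjusted income: ¥342,000 + ¥38,500 + ¥101,000 + ¥54,000 = ¥535,500
  Less exemption ¥39,000 → base ¥496,500
  ¥496,500 × 13% = ¥64,545

¥64,545 ≤ ¥106,020, so no add-on is due.

¥0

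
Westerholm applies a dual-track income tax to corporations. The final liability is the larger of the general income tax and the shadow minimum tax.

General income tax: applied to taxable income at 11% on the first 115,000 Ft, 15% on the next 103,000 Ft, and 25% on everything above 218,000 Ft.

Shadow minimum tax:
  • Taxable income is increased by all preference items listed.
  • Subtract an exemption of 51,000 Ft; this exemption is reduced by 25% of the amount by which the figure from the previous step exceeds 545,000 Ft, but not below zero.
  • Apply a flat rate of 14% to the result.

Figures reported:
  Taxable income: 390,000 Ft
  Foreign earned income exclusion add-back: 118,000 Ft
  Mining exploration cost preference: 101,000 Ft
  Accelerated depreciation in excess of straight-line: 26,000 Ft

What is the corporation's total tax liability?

Shadow minimum tax:
  Adjusted income: 390,000 Ft + 118,000 Ft + 101,000 Ft + 26,000 Ft = 635,000 Ft
  Exemption: 51,000 Ft − 25% × (635,000 Ft − 545,000 Ft) = 51,000 Ft − 22,500 Ft = 28,500 Ft
  Base: 635,000 Ft − 28,500 Ft = 606,500 Ft
  606,500 Ft × 14% = 84,910 Ft

General income tax:
  115,000 Ft × 11% = 12,650 Ft
  103,000 Ft × 15% = 15,450 Ft
  172,000 Ft × 25% = 43,000 Ft
  → 71,100 Ft

84,910 Ft > 71,100 Ft, so the shadow minimum tax is the binding amount.

84,910 Ft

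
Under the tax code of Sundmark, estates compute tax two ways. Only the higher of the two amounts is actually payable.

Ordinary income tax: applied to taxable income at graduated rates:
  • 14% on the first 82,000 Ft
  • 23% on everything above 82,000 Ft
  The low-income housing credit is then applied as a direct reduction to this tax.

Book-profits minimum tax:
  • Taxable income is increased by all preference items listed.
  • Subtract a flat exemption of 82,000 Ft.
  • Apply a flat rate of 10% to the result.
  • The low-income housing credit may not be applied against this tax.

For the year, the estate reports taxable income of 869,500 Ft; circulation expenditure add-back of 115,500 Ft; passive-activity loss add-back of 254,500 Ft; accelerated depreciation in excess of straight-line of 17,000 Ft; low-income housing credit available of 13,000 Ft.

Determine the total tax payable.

Book-profits minimum tax:
  Adjusted income: 869,500 Ft + 115,500 Ft + 254,500 Ft + 17,000 Ft = 1,256,500 Ft
  Less exemption 82,000 Ft → base 1,174,500 Ft
  1,174,500 Ft × 10% = 117,450 Ft

Ordinary income tax:
  82,000 Ft × 14% = 11,480 Ft
  787,500 Ft × 23% = 181,125 Ft
  → 192,605 Ft
  Less low-income housing credit 13,000 Ft → 179,605 Ft

179,605 Ft > 117,450 Ft, so the ordinary income tax governs.

179,605 Ft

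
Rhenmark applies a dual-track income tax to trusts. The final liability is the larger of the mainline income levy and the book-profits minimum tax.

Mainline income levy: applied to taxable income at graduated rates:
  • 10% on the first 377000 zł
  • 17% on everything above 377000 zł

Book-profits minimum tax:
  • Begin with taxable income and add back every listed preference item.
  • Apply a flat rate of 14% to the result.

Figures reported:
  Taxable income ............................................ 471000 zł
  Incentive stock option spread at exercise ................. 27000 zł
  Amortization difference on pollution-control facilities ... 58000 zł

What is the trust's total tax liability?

Mainline income levy:
  377000 zł × 10% = 37700 zł
  94000 zł × 17% = 15980 zł
  → 53680 zł

Book-profits minimum tax:
  Adjusted income: 471000 zł + 27000 zł + 58000 zł = 556000 zł
  556000 zł × 14% = 77840 zł

77840 zł > 53680 zł, so the book-profits minimum tax is the binding amount.

77840 zł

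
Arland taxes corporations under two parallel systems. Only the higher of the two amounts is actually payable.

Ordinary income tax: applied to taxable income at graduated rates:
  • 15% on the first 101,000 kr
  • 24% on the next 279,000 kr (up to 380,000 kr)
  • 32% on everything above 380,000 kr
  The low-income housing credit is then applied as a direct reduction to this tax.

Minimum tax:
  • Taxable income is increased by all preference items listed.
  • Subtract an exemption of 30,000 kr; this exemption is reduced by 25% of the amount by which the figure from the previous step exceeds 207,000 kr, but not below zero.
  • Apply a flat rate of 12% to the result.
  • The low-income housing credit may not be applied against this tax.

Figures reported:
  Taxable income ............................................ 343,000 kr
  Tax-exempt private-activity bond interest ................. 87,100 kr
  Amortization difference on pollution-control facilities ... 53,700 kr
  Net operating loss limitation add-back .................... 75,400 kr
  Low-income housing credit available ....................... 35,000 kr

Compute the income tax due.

Ordinary income tax:
  101,000 kr × 15% = 15,150 kr
  242,000 kr × 24% = 58,080 kr
  → 73,230 kr
  Less low-income housing credit 35,000 kr → 38,230 kr

Minimum tax:
  Adjusted income: 343,000 kr + 87,100 kr + 53,700 kr + 75,400 kr = 559,200 kr
  Exemption: 25% × (559,200 kr − 207,000 kr) = 88,050 kr ≥ 30,000 kr, so the exemption is fully phased out
  Base: 559,200 kr − 0 kr = 559,200 kr
  559,200 kr × 12% = 67,104 kr

67,104 kr > 38,230 kr, so the minimum tax is the binding amount.

67,104 kr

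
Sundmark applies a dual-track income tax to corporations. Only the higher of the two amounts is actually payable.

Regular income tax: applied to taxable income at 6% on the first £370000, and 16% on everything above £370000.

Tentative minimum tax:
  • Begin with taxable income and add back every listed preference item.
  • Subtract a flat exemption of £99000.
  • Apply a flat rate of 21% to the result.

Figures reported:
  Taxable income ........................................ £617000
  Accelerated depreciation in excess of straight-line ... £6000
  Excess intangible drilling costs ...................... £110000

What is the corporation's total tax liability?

Regular income tax:
  £370000 × 6% = £22200
  £247000 × 16% = £39520
  → £61720

Tentative minimum tax:
  Adjusted income: £617000 + £6000 + £110000 = £733000
  Less exemption £99000 → base £634000
  £634000 × 21% = £133140

£133140 > £61720, so the tentative minimum tax is the binding amount.

£133140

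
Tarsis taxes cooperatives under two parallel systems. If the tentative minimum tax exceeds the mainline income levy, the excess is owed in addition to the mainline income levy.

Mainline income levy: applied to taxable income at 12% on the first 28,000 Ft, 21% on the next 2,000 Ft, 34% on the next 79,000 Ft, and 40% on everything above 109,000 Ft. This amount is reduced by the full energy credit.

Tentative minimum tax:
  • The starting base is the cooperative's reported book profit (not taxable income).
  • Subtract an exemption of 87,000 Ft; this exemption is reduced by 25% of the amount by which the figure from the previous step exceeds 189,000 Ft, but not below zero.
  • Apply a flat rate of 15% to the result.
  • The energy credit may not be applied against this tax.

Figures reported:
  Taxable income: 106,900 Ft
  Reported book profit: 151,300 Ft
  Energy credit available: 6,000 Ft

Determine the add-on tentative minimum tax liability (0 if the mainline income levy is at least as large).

Tentative minimum tax:
  Base (reported book profit): 151,300 Ft
  Exemption: 151,300 Ft ≤ 189,000 Ft, so full 87,000 Ft applies
  Base: 151,300 Ft − 87,000 Ft = 64,300 Ft
  64,300 Ft × 15% = 9,645 Ft

Mainline income levy:
  28,000 Ft × 12% = 3,360 Ft
  2,000 Ft × 21% = 420 Ft
  76,900 Ft × 34% = 26,146 Ft
  → 29,926 Ft
  Less energy credit 6,000 Ft → 23,926 Ft

9,645 Ft ≤ 23,926 Ft, so no add-on is due.

0 Ft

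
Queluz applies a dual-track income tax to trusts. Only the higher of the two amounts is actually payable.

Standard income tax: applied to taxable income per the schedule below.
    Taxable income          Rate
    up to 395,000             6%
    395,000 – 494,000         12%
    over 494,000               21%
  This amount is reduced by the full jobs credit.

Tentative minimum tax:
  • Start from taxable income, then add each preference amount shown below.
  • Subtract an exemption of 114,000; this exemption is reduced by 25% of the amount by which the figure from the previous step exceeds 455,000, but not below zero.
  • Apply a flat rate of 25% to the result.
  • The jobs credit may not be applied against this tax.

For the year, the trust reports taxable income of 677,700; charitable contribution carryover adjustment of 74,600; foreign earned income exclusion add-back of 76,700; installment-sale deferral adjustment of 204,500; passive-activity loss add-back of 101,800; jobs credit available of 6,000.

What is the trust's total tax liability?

Tentative minimum tax:
  Adjusted income: 677,700 + 74,600 + 76,700 + 204,500 + 101,800 = 1,135,300
  Exemption: 25% × (1,135,300 − 455,000) = 170,075 ≥ 114,000, so the exemption is fully phased out
  Base: 1,135,300 − 0 = 1,135,300
  1,135,300 × 25% = 283,825

Standard income tax:
  395,000 × 6% = 23,700
  99,000 × 12% = 11,880
  183,700 × 21% = 38,577
  → 74,157
  Less jobs credit 6,000 → 68,157

283,825 > 68,157, so the tentative minimum tax is the binding amount.

283,825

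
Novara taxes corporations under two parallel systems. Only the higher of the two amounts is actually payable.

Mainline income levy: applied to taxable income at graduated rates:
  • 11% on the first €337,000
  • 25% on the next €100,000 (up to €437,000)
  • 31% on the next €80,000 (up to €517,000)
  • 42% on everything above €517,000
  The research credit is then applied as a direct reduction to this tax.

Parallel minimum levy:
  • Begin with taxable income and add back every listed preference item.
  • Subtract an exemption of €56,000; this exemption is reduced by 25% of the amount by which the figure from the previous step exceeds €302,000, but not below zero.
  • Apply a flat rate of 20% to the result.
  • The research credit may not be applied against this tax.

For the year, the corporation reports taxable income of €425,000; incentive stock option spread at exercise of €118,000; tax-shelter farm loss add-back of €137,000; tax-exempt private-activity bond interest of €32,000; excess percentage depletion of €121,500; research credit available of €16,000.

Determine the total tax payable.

Parallel minimum levy:
  Adjusted income: €425,000 + €118,000 + €137,000 + €32,000 + €121,500 = €833,500
  Exemption: 25% × (€833,500 − €302,000) = €132,875 ≥ €56,000, so the exemption is fully phased out
  Base: €833,500 − €0 = €833,500
  €833,500 × 20% = €166,700

Mainline income levy:
  €337,000 × 11% = €37,070
  €88,000 × 25% = €22,000
  → €59,070
  Less research credit €16,000 → €43,070

€166,700 > €43,070, so the parallel minimum levy is the binding amount.

€166,700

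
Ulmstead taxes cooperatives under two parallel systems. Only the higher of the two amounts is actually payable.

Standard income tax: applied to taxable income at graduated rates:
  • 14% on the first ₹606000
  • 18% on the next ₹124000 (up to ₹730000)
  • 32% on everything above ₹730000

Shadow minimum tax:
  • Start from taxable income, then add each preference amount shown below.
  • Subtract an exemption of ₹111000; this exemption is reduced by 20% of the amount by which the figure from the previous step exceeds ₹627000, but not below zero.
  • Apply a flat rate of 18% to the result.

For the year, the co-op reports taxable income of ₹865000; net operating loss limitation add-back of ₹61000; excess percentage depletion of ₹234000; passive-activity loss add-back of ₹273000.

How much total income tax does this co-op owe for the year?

₹257940

Shadow minimum tax:
  Adjusted income: ₹865000 + ₹61000 + ₹234000 + ₹273000 = ₹1433000
  Exemption: 20% × (₹1433000 − ₹627000) = ₹161200 ≥ ₹111000, so the exemption is fully phased out
  Base: ₹1433000 − ₹0 = ₹1433000
  ₹1433000 × 18% = ₹257940

Standard income tax:
  ₹606000 × 14% = ₹84840
  ₹124000 × 18% = ₹22320
  ₹135000 × 32% = ₹43200
  → ₹150360

₹257940 > ₹150360, so the shadow minimum tax is the binding amount.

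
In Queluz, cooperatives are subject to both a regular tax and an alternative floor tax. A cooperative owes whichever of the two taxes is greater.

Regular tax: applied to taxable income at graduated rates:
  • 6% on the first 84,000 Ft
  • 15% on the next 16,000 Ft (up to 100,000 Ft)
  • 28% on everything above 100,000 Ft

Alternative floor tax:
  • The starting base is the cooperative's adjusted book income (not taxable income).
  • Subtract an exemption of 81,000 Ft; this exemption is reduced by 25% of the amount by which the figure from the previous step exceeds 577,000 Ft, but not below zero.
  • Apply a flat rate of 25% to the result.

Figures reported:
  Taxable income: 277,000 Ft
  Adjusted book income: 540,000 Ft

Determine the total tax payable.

114,750 Ft

Alternative floor tax:
  Base (adjusted book income): 540,000 Ft
  Exemption: 540,000 Ft ≤ 577,000 Ft, so full 81,000 Ft applies
  Base: 540,000 Ft − 81,000 Ft = 459,000 Ft
  459,000 Ft × 25% = 114,750 Ft

Regular tax:
  84,000 Ft × 6% = 5,040 Ft
  16,000 Ft × 15% = 2,400 Ft
  177,000 Ft × 28% = 49,560 Ft
  → 57,000 Ft

114,750 Ft > 57,000 Ft, so the alternative floor tax is the binding amount.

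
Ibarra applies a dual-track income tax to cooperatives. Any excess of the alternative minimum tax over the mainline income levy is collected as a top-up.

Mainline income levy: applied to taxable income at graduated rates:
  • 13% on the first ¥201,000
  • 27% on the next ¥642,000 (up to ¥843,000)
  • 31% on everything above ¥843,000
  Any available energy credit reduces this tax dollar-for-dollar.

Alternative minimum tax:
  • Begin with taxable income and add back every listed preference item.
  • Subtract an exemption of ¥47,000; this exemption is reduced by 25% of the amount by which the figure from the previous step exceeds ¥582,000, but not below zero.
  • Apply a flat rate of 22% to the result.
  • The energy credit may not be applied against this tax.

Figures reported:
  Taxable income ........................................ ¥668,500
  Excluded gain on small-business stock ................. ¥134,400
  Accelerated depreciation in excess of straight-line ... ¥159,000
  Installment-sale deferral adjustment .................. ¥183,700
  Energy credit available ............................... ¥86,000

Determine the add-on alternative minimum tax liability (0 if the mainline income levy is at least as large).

¥185,677

Alternative minimum tax:
  Adjusted income: ¥668,500 + ¥134,400 + ¥159,000 + ¥183,700 = ¥1,145,600
  Exemption: 25% × (¥1,145,600 − ¥582,000) = ¥140,900 ≥ ¥47,000, so the exemption is fully phased out
  Base: ¥1,145,600 − ¥0 = ¥1,145,600
  ¥1,145,600 × 22% = ¥252,032

Mainline income levy:
  ¥201,000 × 13% = ¥26,130
  ¥467,500 × 27% = ¥126,225
  → ¥152,355
  Less energy credit ¥86,000 → ¥66,355

Excess of alternative minimum tax over mainline income levy: ¥252,032 − ¥66,355 = ¥185,677.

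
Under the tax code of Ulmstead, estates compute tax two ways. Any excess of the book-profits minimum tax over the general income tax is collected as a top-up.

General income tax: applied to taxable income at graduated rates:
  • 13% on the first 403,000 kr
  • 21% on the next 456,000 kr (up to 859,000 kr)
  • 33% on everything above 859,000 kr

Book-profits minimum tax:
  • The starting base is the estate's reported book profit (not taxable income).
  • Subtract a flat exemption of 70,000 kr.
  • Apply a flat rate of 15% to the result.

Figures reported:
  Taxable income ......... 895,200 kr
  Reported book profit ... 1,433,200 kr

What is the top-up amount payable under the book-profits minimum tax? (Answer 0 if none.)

Book-profits minimum tax:
  Base (reported book profit): 1,433,200 kr
  Less exemption 70,000 kr → base 1,363,200 kr
  1,363,200 kr × 15% = 204,480 kr

General income tax:
  403,000 kr × 13% = 52,390 kr
  456,000 kr × 21% = 95,760 kr
  36,200 kr × 33% = 11,946 kr
  → 160,096 kr

Excess of book-profits minimum tax over general income tax: 204,480 kr − 160,096 kr = 44,384 kr.

44,384 kr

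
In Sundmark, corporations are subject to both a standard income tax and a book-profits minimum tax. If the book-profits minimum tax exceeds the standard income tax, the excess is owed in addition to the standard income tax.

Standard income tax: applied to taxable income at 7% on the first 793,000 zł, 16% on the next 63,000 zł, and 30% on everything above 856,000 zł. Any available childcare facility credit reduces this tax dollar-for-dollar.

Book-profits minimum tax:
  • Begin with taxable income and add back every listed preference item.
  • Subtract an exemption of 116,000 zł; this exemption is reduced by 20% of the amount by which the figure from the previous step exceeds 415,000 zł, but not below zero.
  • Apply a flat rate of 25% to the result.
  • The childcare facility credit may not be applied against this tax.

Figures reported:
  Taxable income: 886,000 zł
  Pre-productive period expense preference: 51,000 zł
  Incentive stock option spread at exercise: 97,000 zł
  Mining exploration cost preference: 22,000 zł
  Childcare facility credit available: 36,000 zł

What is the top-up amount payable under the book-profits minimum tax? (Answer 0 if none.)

Book-profits minimum tax:
  Adjusted income: 886,000 zł + 51,000 zł + 97,000 zł + 22,000 zł = 1,056,000 zł
  Exemption: 20% × (1,056,000 zł − 415,000 zł) = 128,200 zł ≥ 116,000 zł, so the exemption is fully phased out
  Base: 1,056,000 zł − 0 zł = 1,056,000 zł
  1,056,000 zł × 25% = 264,000 zł

Standard income tax:
  793,000 zł × 7% = 55,510 zł
  63,000 zł × 16% = 10,080 zł
  30,000 zł × 30% = 9,000 zł
  → 74,590 zł
  Less childcare facility credit 36,000 zł → 38,590 zł

Excess of book-profits minimum tax over standard income tax: 264,000 zł − 38,590 zł = 225,410 zł.

225,410 zł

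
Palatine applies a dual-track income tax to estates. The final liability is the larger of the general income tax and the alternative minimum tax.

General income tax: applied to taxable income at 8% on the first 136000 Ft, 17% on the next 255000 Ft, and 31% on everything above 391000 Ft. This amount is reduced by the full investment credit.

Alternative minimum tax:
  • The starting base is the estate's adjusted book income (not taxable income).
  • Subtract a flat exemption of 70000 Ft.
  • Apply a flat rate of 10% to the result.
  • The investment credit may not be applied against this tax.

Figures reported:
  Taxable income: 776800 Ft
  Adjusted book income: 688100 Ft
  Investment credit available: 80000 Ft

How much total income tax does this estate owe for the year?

93828 Ft

General income tax:
  136000 Ft × 8% = 10880 Ft
  255000 Ft × 17% = 43350 Ft
  385800 Ft × 31% = 119598 Ft
  → 173828 Ft
  Less investment credit 80000 Ft → 93828 Ft

Alternative minimum tax:
  Base (adjusted book income): 688100 Ft
  Less exemption 70000 Ft → base 618100 Ft
  618100 Ft × 10% = 61810 Ft

93828 Ft > 61810 Ft, so the general income tax governs.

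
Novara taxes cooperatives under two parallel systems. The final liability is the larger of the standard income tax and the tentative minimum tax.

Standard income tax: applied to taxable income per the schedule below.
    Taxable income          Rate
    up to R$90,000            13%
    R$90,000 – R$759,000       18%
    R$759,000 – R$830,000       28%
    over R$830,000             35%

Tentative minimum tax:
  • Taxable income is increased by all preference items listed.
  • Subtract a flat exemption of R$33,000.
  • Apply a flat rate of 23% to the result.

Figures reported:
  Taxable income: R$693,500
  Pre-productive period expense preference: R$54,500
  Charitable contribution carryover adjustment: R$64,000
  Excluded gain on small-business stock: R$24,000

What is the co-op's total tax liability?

R$184,690

Standard income tax:
  R$90,000 × 13% = R$11,700
  R$603,500 × 18% = R$108,630
  → R$120,330

Tentative minimum tax:
  Adjusted income: R$693,500 + R$54,500 + R$64,000 + R$24,000 = R$836,000
  Less exemption R$33,000 → base R$803,000
  R$803,000 × 23% = R$184,690

R$184,690 > R$120,330, so the tentative minimum tax is the binding amount.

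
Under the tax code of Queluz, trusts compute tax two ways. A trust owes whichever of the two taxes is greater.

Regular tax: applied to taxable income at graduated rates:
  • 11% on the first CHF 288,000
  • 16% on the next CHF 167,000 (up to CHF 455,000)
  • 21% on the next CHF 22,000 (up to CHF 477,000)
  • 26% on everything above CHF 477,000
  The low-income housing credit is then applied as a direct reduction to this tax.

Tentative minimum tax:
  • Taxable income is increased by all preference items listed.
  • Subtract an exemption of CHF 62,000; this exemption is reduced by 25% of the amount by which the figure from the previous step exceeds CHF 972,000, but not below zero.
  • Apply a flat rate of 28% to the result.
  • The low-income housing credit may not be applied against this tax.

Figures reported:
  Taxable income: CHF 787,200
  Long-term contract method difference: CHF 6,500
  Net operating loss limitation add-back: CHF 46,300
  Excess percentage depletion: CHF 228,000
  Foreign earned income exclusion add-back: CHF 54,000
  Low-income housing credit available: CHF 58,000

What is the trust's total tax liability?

CHF 307,300

Regular tax:
  CHF 288,000 × 11% = CHF 31,680
  CHF 167,000 × 16% = CHF 26,720
  CHF 22,000 × 21% = CHF 4,620
  CHF 310,200 × 26% = CHF 80,652
  → CHF 143,672
  Less low-income housing credit CHF 58,000 → CHF 85,672

Tentative minimum tax:
  Adjusted income: CHF 787,200 + CHF 6,500 + CHF 46,300 + CHF 228,000 + CHF 54,000 = CHF 1,122,000
  Exemption: CHF 62,000 − 25% × (CHF 1,122,000 − CHF 972,000) = CHF 62,000 − CHF 37,500 = CHF 24,500
  Base: CHF 1,122,000 − CHF 24,500 = CHF 1,097,500
  CHF 1,097,500 × 28% = CHF 307,300

CHF 307,300 > CHF 85,672, so the tentative minimum tax is the binding amount.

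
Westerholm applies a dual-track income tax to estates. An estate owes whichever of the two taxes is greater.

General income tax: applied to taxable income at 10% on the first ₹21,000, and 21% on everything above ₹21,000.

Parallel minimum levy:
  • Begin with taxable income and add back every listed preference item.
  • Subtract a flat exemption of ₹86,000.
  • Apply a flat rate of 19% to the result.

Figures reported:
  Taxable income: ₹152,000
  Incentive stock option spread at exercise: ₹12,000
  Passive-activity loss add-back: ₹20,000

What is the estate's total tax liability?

General income tax:
  ₹21,000 × 10% = ₹2,100
  ₹131,000 × 21% = ₹27,510
  → ₹29,610

Parallel minimum levy:
  Adjusted income: ₹152,000 + ₹12,000 + ₹20,000 = ₹184,000
  Less exemption ₹86,000 → base ₹98,000
  ₹98,000 × 19% = ₹18,620

₹29,610 > ₹18,620, so the general income tax governs.

₹29,610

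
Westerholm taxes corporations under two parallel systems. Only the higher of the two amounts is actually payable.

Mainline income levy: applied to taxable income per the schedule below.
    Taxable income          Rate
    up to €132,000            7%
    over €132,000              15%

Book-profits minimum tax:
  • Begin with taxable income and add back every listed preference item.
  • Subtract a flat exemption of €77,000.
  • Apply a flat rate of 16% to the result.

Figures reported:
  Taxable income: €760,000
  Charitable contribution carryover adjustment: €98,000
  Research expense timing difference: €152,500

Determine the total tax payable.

Mainline income levy:
  €132,000 × 7% = €9,240
  €628,000 × 15% = €94,200
  → €103,440

Book-profits minimum tax:
  Adjusted income: €760,000 + €98,000 + €152,500 = €1,010,500
  Less exemption €77,000 → base €933,500
  €933,500 × 16% = €149,360

€149,360 > €103,440, so the book-profits minimum tax is the binding amount.

€149,360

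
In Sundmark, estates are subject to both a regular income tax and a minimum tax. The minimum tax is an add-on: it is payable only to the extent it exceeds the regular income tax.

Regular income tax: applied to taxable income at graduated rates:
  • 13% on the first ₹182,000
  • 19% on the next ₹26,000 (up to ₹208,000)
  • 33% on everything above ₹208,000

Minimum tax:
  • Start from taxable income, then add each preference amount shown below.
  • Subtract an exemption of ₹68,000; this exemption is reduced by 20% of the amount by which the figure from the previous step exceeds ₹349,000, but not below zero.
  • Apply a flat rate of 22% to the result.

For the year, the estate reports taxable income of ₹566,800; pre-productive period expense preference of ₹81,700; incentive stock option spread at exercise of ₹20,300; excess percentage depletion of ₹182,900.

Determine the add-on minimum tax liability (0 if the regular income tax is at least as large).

₹40,370

Minimum tax:
  Adjusted income: ₹566,800 + ₹81,700 + ₹20,300 + ₹182,900 = ₹851,700
  Exemption: 20% × (₹851,700 − ₹349,000) = ₹100,540 ≥ ₹68,000, so the exemption is fully phased out
  Base: ₹851,700 − ₹0 = ₹851,700
  ₹851,700 × 22% = ₹187,374

Regular income tax:
  ₹182,000 × 13% = ₹23,660
  ₹26,000 × 19% = ₹4,940
  ₹358,800 × 33% = ₹118,404
  → ₹147,004

Excess of minimum tax over regular income tax: ₹187,374 − ₹147,004 = ₹40,370.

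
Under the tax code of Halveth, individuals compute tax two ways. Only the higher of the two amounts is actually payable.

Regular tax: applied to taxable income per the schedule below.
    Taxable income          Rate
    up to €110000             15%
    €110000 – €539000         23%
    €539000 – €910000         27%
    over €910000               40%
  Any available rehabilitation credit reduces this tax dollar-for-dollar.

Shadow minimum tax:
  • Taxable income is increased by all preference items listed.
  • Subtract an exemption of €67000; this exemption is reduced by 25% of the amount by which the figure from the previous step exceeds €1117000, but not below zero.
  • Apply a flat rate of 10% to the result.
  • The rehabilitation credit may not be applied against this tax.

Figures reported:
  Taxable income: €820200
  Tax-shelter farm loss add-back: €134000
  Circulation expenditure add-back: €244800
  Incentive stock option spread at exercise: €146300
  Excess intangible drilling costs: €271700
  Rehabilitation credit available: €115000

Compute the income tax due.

€161700

Shadow minimum tax:
  Adjusted income: €820200 + €134000 + €244800 + €146300 + €271700 = €1617000
  Exemption: 25% × (€1617000 − €1117000) = €125000 ≥ €67000, so the exemption is fully phased out
  Base: €1617000 − €0 = €1617000
  €1617000 × 10% = €161700

Regular tax:
  €110000 × 15% = €16500
  €429000 × 23% = €98670
  €281200 × 27% = €75924
  → €191094
  Less rehabilitation credit €115000 → €76094

€161700 > €76094, so the shadow minimum tax is the binding amount.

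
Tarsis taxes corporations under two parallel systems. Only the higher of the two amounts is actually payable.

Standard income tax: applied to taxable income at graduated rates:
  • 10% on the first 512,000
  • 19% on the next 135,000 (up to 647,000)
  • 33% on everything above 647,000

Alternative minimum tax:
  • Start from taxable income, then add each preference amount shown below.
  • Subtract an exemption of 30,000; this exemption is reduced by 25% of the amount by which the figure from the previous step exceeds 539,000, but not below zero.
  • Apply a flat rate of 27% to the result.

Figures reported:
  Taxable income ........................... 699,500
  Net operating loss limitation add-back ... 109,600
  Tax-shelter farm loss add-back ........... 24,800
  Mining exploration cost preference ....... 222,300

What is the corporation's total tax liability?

Alternative minimum tax:
  Adjusted income: 699,500 + 109,600 + 24,800 + 222,300 = 1,056,200
  Exemption: 25% × (1,056,200 − 539,000) = 129,300 ≥ 30,000, so the exemption is fully phased out
  Base: 1,056,200 − 0 = 1,056,200
  1,056,200 × 27% = 285,174

Standard income tax:
  512,000 × 10% = 51,200
  135,000 × 19% = 25,650
  52,500 × 33% = 17,325
  → 94,175

285,174 > 94,175, so the alternative minimum tax is the binding amount.

285,174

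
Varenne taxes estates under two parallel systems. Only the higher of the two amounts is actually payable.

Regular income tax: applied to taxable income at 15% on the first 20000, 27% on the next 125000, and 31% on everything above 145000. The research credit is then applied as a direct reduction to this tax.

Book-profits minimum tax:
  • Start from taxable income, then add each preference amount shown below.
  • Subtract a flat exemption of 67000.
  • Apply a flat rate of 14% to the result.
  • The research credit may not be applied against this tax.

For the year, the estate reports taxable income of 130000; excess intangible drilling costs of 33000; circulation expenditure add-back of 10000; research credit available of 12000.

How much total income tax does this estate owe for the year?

Book-profits minimum tax:
  Adjusted income: 130000 + 33000 + 10000 = 173000
  Less exemption 67000 → base 106000
  106000 × 14% = 14840

Regular income tax:
  20000 × 15% = 3000
  110000 × 27% = 29700
  → 32700
  Less research credit 12000 → 20700

20700 > 14840, so the regular income tax governs.

20700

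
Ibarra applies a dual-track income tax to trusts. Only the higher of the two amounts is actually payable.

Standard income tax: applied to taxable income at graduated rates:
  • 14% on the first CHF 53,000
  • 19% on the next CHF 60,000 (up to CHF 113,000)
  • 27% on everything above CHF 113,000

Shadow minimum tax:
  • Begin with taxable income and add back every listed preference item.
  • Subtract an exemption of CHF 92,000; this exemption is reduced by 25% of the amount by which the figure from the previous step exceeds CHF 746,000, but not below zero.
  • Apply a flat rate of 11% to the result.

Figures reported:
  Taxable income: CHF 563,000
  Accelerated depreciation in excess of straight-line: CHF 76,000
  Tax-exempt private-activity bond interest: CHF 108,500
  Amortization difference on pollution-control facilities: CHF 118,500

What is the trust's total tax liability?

Standard income tax:
  CHF 53,000 × 14% = CHF 7,420
  CHF 60,000 × 19% = CHF 11,400
  CHF 450,000 × 27% = CHF 121,500
  → CHF 140,320

Shadow minimum tax:
  Adjusted income: CHF 563,000 + CHF 76,000 + CHF 108,500 + CHF 118,500 = CHF 866,000
  Exemption: CHF 92,000 − 25% × (CHF 866,000 − CHF 746,000) = CHF 92,000 − CHF 30,000 = CHF 62,000
  Base: CHF 866,000 − CHF 62,000 = CHF 804,000
  CHF 804,000 × 11% = CHF 88,440

CHF 140,320 > CHF 88,440, so the standard income tax governs.

CHF 140,320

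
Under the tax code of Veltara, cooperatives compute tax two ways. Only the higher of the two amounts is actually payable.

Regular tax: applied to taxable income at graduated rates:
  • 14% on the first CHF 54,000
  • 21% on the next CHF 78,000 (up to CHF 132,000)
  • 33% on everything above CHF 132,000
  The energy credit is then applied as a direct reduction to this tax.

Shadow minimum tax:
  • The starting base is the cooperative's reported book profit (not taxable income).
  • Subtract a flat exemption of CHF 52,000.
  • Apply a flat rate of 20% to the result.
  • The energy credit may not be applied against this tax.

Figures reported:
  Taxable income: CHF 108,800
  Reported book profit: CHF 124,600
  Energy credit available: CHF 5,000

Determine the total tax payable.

CHF 14,520

Shadow minimum tax:
  Base (reported book profit): CHF 124,600
  Less exemption CHF 52,000 → base CHF 72,600
  CHF 72,600 × 20% = CHF 14,520

Regular tax:
  CHF 54,000 × 14% = CHF 7,560
  CHF 54,800 × 21% = CHF 11,508
  → CHF 19,068
  Less energy credit CHF 5,000 → CHF 14,068

CHF 14,520 > CHF 14,068, so the shadow minimum tax is the binding amount.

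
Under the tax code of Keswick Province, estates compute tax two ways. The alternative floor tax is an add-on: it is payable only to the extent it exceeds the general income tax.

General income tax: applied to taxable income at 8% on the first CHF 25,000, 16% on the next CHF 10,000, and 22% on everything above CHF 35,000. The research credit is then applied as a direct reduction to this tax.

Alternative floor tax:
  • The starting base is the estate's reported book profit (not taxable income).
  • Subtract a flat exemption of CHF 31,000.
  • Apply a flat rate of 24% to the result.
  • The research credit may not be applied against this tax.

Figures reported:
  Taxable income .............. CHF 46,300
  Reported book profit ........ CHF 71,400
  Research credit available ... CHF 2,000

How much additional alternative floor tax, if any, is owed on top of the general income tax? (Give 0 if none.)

Alternative floor tax:
  Base (reported book profit): CHF 71,400
  Less exemption CHF 31,000 → base CHF 40,400
  CHF 40,400 × 24% = CHF 9,696

General income tax:
  CHF 25,000 × 8% = CHF 2,000
  CHF 10,000 × 16% = CHF 1,600
  CHF 11,300 × 22% = CHF 2,486
  → CHF 6,086
  Less research credit CHF 2,000 → CHF 4,086

Excess of alternative floor tax over general income tax: CHF 9,696 − CHF 4,086 = CHF 5,610.

CHF 5,610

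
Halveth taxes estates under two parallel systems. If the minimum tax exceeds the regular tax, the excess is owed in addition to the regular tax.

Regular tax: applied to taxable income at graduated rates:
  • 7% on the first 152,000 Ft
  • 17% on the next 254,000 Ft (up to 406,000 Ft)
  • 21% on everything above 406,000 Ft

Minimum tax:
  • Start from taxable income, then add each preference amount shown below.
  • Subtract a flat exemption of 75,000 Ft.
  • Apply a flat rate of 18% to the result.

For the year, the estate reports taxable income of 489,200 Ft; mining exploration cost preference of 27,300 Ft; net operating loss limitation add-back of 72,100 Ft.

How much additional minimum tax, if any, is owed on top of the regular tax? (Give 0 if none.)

21,156 Ft

Minimum tax:
  Adjusted income: 489,200 Ft + 27,300 Ft + 72,100 Ft = 588,600 Ft
  Less exemption 75,000 Ft → base 513,600 Ft
  513,600 Ft × 18% = 92,448 Ft

Regular tax:
  152,000 Ft × 7% = 10,640 Ft
  254,000 Ft × 17% = 43,180 Ft
  83,200 Ft × 21% = 17,472 Ft
  → 71,292 Ft

Excess of minimum tax over regular tax: 92,448 Ft − 71,292 Ft = 21,156 Ft.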